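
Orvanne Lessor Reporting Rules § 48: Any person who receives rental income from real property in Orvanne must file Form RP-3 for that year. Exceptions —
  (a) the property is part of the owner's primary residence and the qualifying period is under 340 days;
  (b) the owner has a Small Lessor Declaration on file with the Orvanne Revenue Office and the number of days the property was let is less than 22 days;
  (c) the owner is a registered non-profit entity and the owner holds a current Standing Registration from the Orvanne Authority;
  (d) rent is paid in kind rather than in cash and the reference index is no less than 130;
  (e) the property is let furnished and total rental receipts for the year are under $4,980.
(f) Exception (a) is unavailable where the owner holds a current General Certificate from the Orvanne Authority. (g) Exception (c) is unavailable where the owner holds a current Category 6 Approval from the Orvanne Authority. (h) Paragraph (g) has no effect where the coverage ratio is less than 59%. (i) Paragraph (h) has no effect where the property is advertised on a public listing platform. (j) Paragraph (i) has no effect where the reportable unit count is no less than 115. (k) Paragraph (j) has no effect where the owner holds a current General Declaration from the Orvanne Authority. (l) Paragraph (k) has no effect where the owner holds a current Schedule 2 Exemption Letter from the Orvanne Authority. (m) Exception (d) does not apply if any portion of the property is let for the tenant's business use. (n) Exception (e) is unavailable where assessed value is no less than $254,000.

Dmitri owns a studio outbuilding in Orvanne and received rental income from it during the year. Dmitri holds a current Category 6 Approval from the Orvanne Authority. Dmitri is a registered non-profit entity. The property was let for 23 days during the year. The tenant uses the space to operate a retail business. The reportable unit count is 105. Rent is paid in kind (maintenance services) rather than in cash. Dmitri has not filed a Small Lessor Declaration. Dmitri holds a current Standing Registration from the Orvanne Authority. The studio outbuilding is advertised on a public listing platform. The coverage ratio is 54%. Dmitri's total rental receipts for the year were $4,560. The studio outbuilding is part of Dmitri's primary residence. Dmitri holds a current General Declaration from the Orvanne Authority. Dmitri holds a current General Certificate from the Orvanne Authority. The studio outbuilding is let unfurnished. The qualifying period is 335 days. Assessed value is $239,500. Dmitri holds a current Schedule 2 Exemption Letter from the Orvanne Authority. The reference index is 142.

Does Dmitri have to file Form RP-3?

All of (a)'s requirements are met (the studio outbuilding is part of the primary residence; the qualifying period is 335 days, under the 340 days limit). But: (f) operates against (a): a current General Certificate is held. Exception (a) does not apply.
Exception (b) does not apply: no Small Lessor Declaration is on file.
Exception (c): Dmitri is a registered non-profit; a current Standing Registration is held — every condition holds. But: (g) operates against (c): a current Category 6 Approval is held. (h) would limit (g) — the coverage ratio is 54%, less than the 59% limit — but (i) sets (h) aside: (i) is triggered — the property is publicly advertised. (j) does not operate here (the reportable unit count is 105, short of 115), so (i) stands. (c) is therefore removed.
Exception (d): rent is paid in kind; the reference index is 142, meeting the 130 threshold — every condition holds. Turning to paragraph (m): (m) applies — the space is let for business use. (d) is therefore removed.
Exception (e) requires that the property is let furnished; but the property is let unfurnished, so (e) is unavailable.
No exception applies. The general rule governs.

Yes — Dmitri must file Form RP-3.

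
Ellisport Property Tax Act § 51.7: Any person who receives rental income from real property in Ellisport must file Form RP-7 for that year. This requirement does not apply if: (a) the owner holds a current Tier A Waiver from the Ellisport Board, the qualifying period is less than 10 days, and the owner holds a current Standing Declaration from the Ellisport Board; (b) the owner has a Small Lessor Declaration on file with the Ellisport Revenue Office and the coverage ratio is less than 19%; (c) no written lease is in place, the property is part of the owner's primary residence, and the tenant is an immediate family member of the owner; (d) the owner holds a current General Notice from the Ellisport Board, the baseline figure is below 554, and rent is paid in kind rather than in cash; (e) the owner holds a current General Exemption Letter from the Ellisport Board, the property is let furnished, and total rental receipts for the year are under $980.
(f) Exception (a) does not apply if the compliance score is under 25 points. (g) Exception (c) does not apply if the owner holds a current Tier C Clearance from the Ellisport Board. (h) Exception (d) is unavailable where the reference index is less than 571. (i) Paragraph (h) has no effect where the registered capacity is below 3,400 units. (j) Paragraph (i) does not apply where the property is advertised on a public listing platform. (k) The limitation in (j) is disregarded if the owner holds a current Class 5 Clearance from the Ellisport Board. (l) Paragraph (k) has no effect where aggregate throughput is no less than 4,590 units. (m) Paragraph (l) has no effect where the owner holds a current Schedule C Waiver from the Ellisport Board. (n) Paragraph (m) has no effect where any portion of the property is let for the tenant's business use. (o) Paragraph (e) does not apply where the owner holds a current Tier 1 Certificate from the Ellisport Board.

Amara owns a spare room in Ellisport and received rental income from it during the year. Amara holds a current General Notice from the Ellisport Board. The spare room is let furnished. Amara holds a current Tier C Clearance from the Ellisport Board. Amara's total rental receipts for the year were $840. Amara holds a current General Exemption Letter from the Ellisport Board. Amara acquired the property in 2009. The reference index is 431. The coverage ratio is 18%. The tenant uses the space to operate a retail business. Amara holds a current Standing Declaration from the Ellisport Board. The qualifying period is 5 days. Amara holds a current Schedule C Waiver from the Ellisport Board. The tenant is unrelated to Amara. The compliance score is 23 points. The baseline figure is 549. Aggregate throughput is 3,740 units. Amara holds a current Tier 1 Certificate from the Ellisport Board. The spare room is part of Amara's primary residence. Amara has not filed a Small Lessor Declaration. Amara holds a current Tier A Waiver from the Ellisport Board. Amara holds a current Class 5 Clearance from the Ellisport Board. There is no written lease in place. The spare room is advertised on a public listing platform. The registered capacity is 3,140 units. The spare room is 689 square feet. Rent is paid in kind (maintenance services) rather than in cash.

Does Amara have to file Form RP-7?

No — exception (d) applies; Amara is not required to file Form RP-7.

Exception (a) is satisfied on its face — a current Tier A Waiver is held; the qualifying period is 5 days, less than the 10 days limit; a current Standing Declaration is held. However, paragraph (f) must be considered: (f) operates against (a): the compliance score is 23 points, under the 25 points limit. Exception (a) does not apply.
Exception (b) does not apply: no Small Lessor Declaration is on file.
Exception (c) fails — the tenant is unrelated to the owner.
Exception (d): a current General Notice is held; the baseline figure is 549, below the 554 limit; rent is paid in kind — every condition holds. Applying paragraphs (h)–(n): (h) would limit (d) — the reference index is 431, less than the 571 limit — but (i) sets (h) aside: (i) is triggered — the registered capacity is 3,140 units, below the 3,400 units limit. (j) would limit (i) — the property is publicly advertised — but (k) sets (j) aside: (k) operates against (j): a current Class 5 Clearance is held. (l) does not operate here (aggregate throughput is 3,740 units, short of 4,590 units), so (k) stands. (d) remains available.
Exception (e)'s conditions are all satisfied: a current General Exemption Letter is held; the property is let furnished; total rental receipts for the year are $840, under the $980 limit. However, paragraph (o) must be considered: (o) applies — a current Tier 1 Certificate is held. Exception (e) does not apply.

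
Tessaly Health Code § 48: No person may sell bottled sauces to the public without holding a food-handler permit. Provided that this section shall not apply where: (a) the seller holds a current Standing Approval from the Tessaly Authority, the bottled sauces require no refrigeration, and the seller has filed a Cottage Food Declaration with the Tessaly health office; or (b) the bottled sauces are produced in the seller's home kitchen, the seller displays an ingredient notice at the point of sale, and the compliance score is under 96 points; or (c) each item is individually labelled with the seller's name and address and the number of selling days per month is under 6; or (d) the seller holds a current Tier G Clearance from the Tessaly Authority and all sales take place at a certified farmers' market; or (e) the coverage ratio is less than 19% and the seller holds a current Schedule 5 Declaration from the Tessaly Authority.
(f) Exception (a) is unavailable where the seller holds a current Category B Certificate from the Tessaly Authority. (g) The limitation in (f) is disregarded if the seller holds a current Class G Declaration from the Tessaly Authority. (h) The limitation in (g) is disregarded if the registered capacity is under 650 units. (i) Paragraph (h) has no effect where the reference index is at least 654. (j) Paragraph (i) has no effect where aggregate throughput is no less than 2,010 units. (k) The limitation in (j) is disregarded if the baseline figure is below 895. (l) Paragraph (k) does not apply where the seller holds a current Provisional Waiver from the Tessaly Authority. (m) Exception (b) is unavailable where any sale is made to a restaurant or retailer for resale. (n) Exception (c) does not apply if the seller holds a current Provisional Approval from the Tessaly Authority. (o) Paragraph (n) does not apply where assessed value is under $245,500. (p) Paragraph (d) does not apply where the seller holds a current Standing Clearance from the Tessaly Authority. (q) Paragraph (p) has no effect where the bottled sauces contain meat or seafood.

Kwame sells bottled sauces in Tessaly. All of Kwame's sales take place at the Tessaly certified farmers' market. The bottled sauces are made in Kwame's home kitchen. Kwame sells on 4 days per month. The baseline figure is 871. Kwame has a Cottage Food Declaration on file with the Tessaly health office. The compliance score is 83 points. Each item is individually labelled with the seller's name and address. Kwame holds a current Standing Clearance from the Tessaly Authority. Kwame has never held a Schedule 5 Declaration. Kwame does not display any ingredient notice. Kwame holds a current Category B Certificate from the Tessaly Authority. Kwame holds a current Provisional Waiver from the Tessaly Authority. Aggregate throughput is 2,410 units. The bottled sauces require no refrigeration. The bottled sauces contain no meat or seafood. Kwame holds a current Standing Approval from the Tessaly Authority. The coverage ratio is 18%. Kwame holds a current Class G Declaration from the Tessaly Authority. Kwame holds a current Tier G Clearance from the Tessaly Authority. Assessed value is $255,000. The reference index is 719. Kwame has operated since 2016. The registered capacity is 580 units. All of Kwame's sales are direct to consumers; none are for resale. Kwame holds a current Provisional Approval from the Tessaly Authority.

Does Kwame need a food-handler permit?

Exception (a)'s conditions are all satisfied: a current Standing Approval is held; the bottled sauces are shelf-stable; a Cottage Food Declaration is on file. But: (f) is triggered — a current Category B Certificate is held. (g) would limit (f) — a current Class G Declaration is held — but (h) sets (g) aside: (h) applies — the registered capacity is 580 units, under the 650 units limit. (i) is triggered (the reference index is 719, meeting the 654 threshold), but yields to (j): (j) operates against (i): aggregate throughput is 2,410 units, meeting the 2,010 units threshold. (k) would limit (j) — the baseline figure is 871, below the 895 limit — but (l) sets (k) aside: (l) applies — a current Provisional Waiver is held. So (a) is unavailable.
Exception (b) fails — no ingredient notice is displayed.
Exception (c)'s conditions are all satisfied: items are individually labelled; the number of selling days per month is 4, under the 6 limit. But: (n) applies — a current Provisional Approval is held. (o) is inapplicable (assessed value is $255,000, not under $245,500), so (n) stands. So (c) is unavailable.
All of (d)'s requirements are met (a current Tier G Clearance is held; all sales are at a certified farmers' market). However, paragraphs (p)–(q) must be considered: (p) operates against (d): a current Standing Clearance is held. (q), which would lift (p), is not engaged — the bottled sauces contain no meat or seafood. Exception (d) does not apply.
Exception (e) fails — no current Schedule 5 Declaration is held.
No exception is made out. Kwame falls within the general rule.

Yes — Kwame must hold a food-handler permit.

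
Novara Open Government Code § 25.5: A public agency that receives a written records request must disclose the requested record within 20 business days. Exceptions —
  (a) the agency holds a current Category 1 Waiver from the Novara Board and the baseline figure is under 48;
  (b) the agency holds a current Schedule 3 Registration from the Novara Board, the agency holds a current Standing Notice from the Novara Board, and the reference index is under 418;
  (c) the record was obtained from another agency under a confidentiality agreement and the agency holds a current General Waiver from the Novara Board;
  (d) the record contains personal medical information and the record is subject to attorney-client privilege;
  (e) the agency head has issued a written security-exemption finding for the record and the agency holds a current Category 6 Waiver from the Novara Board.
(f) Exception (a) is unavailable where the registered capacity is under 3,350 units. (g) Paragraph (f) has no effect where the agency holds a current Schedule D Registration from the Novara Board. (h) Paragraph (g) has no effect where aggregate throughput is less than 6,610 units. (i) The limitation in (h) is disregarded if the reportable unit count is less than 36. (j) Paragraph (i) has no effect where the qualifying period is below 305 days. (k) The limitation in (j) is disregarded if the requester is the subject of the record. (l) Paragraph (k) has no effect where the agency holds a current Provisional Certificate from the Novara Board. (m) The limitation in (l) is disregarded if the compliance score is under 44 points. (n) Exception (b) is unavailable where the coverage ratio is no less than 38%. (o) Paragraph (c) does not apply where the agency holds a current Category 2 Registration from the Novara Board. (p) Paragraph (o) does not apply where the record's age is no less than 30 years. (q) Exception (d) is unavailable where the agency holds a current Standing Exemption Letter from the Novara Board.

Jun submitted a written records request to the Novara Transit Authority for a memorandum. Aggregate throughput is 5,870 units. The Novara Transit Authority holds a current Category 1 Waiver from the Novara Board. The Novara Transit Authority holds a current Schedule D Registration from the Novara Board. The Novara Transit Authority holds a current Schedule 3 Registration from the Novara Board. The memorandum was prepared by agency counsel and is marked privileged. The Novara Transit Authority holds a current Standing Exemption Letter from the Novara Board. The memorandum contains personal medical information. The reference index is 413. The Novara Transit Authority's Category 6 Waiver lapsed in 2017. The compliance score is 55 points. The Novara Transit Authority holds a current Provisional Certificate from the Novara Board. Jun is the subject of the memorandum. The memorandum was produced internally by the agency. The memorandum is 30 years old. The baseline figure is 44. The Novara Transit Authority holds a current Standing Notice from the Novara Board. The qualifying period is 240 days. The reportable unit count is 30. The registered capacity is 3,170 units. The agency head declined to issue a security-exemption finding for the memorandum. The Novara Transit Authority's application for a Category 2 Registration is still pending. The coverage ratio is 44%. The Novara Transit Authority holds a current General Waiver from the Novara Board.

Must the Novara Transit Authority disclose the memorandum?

Exception (a): a current Category 1 Waiver is held; the baseline figure is 44, under the 48 limit — every condition holds. However, paragraphs (f)–(m) must be considered: (f) operates against (a): the registered capacity is 3,170 units, under the 3,350 units limit. (g) would limit (f) — a current Schedule D Registration is held — but (h) sets (g) aside: (h) operates against (g): aggregate throughput is 5,870 units, less than the 6,610 units limit. (i) applies (the reportable unit count is 30, less than the 36 limit), but is set aside by (j): (j) is triggered — the qualifying period is 240 days, below the 305 days limit. (k) operates (Jun is the subject of the memorandum), but is itself disapplied by (l): (l) operates against (k): a current Provisional Certificate is held. (m) is not triggered (the compliance score is 55 points, not under 44 points), so (l) stands. So (a) is unavailable.
Exception (b)'s conditions are all satisfied: a current Schedule 3 Registration is held; a current Standing Notice is held; the reference index is 413, under the 418 limit. But: (n) operates against (b): the coverage ratio is 44%, meeting the 38% threshold. (b) is therefore removed.
Exception (c) fails — the memorandum was produced internally.
Exception (d): the memorandum contains personal medical information; the memorandum is privileged — every condition holds. But: (q) operates against (d): a current Standing Exemption Letter is held. (d) is therefore removed.
Exception (e) fails — the agency head declined to issue a security-exemption finding.
No exception applies. The general rule governs.

Yes — the Novara Transit Authority must disclose the memorandum.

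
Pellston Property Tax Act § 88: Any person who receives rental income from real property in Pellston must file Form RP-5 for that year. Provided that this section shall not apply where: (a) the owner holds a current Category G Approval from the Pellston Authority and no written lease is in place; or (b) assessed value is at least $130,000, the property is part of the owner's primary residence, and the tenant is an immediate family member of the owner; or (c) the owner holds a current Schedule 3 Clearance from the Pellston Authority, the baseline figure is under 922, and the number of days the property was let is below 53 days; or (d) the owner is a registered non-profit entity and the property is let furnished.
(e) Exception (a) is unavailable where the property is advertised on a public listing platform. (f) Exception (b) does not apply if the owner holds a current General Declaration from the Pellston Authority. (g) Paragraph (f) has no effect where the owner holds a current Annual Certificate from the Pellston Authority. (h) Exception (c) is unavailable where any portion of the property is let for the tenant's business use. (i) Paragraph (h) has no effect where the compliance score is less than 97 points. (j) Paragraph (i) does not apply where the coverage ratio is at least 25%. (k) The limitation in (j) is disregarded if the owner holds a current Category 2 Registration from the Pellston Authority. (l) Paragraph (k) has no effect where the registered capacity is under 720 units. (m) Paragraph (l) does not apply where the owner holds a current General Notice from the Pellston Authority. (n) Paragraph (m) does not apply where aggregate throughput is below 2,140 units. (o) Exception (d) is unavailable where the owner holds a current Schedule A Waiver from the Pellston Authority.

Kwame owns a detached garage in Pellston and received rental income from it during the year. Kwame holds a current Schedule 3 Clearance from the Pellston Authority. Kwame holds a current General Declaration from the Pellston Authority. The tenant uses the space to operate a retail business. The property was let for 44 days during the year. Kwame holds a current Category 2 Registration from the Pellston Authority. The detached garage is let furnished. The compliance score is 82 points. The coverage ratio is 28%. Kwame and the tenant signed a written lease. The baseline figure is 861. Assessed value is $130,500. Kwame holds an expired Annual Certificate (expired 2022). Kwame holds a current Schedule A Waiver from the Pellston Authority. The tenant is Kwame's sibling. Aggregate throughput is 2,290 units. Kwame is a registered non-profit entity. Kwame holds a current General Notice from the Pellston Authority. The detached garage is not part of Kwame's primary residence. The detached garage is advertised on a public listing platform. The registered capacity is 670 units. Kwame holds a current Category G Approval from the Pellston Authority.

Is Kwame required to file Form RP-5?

Exception (a) requires that no written lease is in place; but a written lease is in place, so (a) is unavailable.
Exception (b) requires that the property is part of the owner's primary residence; but the detached garage is not part of the primary residence, so (b) is unavailable.
Exception (c)'s conditions are all satisfied: a current Schedule 3 Clearance is held; the baseline figure is 861, under the 922 limit; the number of days the property was let is 44 days, below the 53 days limit. As to paragraphs (h)–(n): (h) would limit (c) — the space is let for business use — but (i) sets (h) aside: (i) operates against (h): the compliance score is 82 points, less than the 97 points limit. (j) would limit (i) — the coverage ratio is 28%, meeting the 25% threshold — but (k) sets (j) aside: (k) operates — a current Category 2 Registration is held. (l) would limit (k) — the registered capacity is 670 units, under the 720 units limit — but (m) sets (l) aside: (m) operates against (l): a current General Notice is held. (n) is inapplicable (aggregate throughput is 2,290 units, not below 2,140 units), so (m) stands. So (c) applies.
Exception (d) is satisfied on its face — Kwame is a registered non-profit; the property is let furnished. But: (o) operates — a current Schedule A Waiver is held. So (d) is unavailable.

No — exception (c) applies; Kwame is not required to file Form RP-5.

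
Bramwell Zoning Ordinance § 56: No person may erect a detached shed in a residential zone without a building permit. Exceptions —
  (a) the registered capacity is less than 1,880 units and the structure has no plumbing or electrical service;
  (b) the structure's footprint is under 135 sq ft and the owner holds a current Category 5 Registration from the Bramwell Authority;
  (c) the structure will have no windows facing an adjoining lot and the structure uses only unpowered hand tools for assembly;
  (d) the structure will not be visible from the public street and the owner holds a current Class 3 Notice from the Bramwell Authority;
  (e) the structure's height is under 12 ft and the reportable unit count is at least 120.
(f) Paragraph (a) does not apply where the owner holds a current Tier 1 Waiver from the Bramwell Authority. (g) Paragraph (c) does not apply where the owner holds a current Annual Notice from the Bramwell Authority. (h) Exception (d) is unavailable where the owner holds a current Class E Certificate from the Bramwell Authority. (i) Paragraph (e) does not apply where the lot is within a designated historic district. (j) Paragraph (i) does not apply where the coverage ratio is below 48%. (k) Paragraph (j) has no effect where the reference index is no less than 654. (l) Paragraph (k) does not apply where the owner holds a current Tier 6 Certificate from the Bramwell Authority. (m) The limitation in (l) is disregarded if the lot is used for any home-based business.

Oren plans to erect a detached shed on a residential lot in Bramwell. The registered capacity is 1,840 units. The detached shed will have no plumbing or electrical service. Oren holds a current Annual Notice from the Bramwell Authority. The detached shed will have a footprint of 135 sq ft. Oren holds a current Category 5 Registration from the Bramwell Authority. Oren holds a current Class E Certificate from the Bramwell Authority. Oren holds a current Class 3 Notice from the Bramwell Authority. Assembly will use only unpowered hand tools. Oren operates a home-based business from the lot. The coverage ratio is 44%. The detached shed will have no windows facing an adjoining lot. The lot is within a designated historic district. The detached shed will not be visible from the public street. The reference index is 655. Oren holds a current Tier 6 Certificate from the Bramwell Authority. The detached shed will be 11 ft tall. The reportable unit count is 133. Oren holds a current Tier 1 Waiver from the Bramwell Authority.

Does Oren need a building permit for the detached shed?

Yes — Oren must obtain a building permit.

All of (a)'s requirements are met (the registered capacity is 1,840 units, less than the 1,880 units limit; there is no plumbing or electrical service). But: (f) operates against (a): a current Tier 1 Waiver is held. Exception (a) does not apply.
Exception (b) does not apply: the structure's footprint is 135 sq ft, not under 135 sq ft.
Exception (c)'s conditions are all satisfied: no windows face an adjoining lot; assembly uses only hand tools. However, paragraph (g) must be considered: (g) operates against (c): a current Annual Notice is held. Exception (c) does not apply.
Exception (d) is satisfied on its face — the structure will not be visible from the street; a current Class 3 Notice is held. Turning to paragraph (h): (h) is engaged — a current Class E Certificate is held. Exception (d) does not apply.
Exception (e)'s conditions are all satisfied: the structure's height is 11 ft, under the 12 ft limit; the reportable unit count is 133, meeting the 120 threshold. However, paragraphs (i)–(m) must be considered: (i) operates — the lot is in a historic district. (j) would limit (i) — the coverage ratio is 44%, below the 48% limit — but (k) sets (j) aside: (k) operates against (j): the reference index is 655, meeting the 654 threshold. (l) is engaged (a current Tier 6 Certificate is held), but is itself disapplied by (m): (m) is engaged — a home-based business operates on the lot. Exception (e) does not apply.
No exception displaces § 56.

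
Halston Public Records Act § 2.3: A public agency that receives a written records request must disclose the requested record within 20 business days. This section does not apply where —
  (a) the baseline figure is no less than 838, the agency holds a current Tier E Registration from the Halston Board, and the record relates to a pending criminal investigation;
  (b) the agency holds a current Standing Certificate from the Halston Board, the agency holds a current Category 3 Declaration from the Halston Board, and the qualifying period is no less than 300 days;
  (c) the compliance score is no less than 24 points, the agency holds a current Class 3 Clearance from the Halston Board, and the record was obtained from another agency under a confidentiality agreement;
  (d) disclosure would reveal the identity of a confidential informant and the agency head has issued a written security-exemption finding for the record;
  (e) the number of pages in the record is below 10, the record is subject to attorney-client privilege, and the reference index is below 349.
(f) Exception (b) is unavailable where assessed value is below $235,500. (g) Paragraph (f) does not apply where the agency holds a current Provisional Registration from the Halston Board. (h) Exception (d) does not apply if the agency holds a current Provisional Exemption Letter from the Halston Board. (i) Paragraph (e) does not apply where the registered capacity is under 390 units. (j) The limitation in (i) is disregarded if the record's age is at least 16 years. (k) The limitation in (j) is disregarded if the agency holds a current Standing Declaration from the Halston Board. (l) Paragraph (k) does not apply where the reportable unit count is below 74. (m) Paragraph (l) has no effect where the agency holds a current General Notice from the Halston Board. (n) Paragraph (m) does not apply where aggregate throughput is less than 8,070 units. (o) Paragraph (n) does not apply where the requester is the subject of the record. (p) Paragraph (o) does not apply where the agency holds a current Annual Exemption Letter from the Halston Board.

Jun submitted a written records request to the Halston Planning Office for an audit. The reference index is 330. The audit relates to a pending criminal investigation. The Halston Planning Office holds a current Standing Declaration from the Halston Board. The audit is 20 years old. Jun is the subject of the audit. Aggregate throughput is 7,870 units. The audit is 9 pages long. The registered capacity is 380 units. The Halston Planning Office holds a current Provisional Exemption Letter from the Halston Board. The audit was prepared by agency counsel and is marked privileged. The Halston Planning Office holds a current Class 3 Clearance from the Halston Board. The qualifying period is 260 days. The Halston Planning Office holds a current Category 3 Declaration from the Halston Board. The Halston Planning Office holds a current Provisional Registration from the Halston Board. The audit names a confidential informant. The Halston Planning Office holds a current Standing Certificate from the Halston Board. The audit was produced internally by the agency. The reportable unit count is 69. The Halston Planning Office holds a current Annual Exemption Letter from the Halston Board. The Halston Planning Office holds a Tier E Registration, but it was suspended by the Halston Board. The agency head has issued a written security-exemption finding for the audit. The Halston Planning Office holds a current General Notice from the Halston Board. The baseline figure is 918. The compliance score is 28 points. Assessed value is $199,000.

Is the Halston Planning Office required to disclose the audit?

Exception (a) fails — there is no Tier E Registration in force.
Exception (b) requires that the qualifying period is no less than 300 days; but the qualifying period is 260 days, short of 300 days, so (b) is unavailable.
Exception (c) requires that the record was obtained from another agency under a confidentiality agreement; but the audit was produced internally, so (c) is unavailable.
Exception (d): the audit names a confidential informant; a written security-exemption finding has been issued — every condition holds. However, paragraph (h) must be considered: (h) operates against (d): a current Provisional Exemption Letter is held. Exception (d) does not apply.
Exception (e): the number of pages in the record is 9, below the 10 limit; the audit is privileged; the reference index is 330, below the 349 limit — every condition holds. Under paragraphs (i)–(p): (i) would limit (e) — the registered capacity is 380 units, under the 390 units limit — but (j) sets (i) aside: (j) operates against (i): the record's age is 20 years, meeting the 16 years threshold. (k) is triggered (a current Standing Declaration is held), but is displaced by (l): (l) is triggered — the reportable unit count is 69, below the 74 limit. (m) operates (a current General Notice is held), but is itself disapplied by (n): (n) operates against (m): aggregate throughput is 7,870 units, less than the 8,070 units limit. (o) would limit (n) — Jun is the subject of the audit — but (p) sets (o) aside: (p) operates — a current Annual Exemption Letter is held. Exception (e) stands.

No — exception (e) applies; the Halston Planning Office is not required to disclose the audit.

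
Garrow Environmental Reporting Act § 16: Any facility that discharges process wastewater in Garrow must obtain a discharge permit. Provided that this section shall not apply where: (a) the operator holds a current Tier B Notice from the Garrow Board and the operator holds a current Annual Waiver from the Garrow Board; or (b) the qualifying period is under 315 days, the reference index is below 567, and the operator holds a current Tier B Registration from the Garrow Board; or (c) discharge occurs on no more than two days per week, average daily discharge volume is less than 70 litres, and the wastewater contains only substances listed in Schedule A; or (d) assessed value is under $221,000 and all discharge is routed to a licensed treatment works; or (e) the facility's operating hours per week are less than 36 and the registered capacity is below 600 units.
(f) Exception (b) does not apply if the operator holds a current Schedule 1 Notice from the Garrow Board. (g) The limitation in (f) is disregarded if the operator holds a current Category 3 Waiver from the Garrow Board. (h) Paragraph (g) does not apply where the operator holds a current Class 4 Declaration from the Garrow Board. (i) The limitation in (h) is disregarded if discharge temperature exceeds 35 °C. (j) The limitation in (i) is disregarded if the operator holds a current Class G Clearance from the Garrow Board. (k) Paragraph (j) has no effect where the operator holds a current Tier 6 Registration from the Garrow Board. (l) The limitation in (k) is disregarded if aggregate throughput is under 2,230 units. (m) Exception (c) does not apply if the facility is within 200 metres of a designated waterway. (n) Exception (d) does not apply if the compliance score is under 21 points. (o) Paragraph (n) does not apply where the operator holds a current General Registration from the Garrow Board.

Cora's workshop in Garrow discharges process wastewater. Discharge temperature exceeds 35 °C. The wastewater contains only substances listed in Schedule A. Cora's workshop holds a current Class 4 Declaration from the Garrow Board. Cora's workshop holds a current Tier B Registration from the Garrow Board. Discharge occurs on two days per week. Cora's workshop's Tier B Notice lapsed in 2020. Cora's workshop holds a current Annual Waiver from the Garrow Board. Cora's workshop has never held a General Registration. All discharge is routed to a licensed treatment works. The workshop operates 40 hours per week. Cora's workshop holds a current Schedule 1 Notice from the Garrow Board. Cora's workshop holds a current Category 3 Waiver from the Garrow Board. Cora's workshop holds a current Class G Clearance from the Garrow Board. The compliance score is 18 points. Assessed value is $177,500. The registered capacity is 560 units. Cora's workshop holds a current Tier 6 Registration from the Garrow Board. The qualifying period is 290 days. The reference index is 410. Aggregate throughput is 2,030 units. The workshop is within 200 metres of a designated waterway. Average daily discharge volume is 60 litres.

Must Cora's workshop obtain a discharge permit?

Yes — Cora's workshop must obtain a discharge permit.

Exception (a) fails — there is no Tier B Notice in force.
Exception (b) is satisfied on its face — the qualifying period is 290 days, under the 315 days limit; the reference index is 410, below the 567 limit; a current Tier B Registration is held. But applying paragraphs (f)–(l): (f) operates against (b): a current Schedule 1 Notice is held. (g) would limit (f) — a current Category 3 Waiver is held — but (h) sets (g) aside: (h) is triggered — a current Class 4 Declaration is held. (i) is triggered (discharge temperature exceeds 35 °C), but yields to (j): (j) is engaged — a current Class G Clearance is held. (k) is engaged (a current Tier 6 Registration is held), but yields to (l): (l) is engaged — aggregate throughput is 2,030 units, under the 2,230 units limit. (b) is therefore removed.
Exception (c) is satisfied on its face — discharge occurs on no more than two days per week; average daily discharge volume is 60 litres, less than the 70 litres limit; the wastewater is Schedule-A-only. Turning to paragraph (m): (m) operates against (c): the workshop is within 200 m of a designated waterway. So (c) is unavailable.
Exception (d): assessed value is $177,500, under the $221,000 limit; discharge is routed to a licensed treatment works — every condition holds. But applying paragraphs (n)–(o): (n) operates against (d): the compliance score is 18 points, under the 21 points limit. (o) is inapplicable (no current General Registration is held), so (n) stands. So (d) is unavailable.
Exception (e) requires that the facility's operating hours per week are less than 36; but the facility's operating hours per week are 40, not less than 36, so (e) is unavailable.
No exception is made out. Cora's workshop falls within the general rule.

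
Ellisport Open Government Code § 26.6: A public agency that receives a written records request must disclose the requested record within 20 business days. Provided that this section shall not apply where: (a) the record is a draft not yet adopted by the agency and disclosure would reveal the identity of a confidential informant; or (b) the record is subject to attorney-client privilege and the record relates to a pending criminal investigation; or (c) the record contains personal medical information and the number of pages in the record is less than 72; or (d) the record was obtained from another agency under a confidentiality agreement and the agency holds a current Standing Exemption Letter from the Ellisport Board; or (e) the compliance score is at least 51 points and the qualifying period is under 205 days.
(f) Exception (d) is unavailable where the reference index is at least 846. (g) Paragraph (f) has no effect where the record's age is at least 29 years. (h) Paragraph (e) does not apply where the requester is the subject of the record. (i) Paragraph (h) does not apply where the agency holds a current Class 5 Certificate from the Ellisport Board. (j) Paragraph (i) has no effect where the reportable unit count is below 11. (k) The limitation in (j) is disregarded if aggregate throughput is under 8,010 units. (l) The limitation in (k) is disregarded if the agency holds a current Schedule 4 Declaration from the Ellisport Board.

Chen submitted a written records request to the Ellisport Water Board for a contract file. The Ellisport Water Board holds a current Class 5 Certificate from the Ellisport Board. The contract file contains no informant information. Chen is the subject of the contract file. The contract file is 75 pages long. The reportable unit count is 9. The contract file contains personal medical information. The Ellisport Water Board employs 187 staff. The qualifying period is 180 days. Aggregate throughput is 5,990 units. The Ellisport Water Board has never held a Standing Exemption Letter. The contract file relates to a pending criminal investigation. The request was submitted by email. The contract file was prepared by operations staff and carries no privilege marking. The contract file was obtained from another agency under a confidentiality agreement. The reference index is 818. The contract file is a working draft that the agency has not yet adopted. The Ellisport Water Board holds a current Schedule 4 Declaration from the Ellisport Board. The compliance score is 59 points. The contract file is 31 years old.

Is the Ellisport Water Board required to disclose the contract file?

Exception (a) requires that disclosure would reveal the identity of a confidential informant; but the contract file contains no informant information, so (a) is unavailable.
Exception (b) requires that the record is subject to attorney-client privilege; but the contract file carries no privilege marking, so (b) is unavailable.
Exception (c) does not apply: the number of pages in the record is 75, not less than 72.
Exception (d) requires that the agency holds a current Standing Exemption Letter from the Ellisport Board; but there is no Standing Exemption Letter in force, so (d) is unavailable.
Exception (e): the compliance score is 59 points, meeting the 51 points threshold; the qualifying period is 180 days, under the 205 days limit — every condition holds. However, paragraphs (h)–(l) must be considered: (h) operates against (e): Chen is the subject of the contract file. (i) applies (a current Class 5 Certificate is held), but is displaced by (j): (j) operates — the reportable unit count is 9, below the 11 limit. (k) operates (aggregate throughput is 5,990 units, under the 8,010 units limit), but is set aside by (l): (l) operates — a current Schedule 4 Declaration is held. Exception (e) does not apply.
Every exception is unavailable, so the rule governs.

Yes — the Ellisport Water Board must disclose the contract file.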